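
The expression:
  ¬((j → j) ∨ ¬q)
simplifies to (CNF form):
False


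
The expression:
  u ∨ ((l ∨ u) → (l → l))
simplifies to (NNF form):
True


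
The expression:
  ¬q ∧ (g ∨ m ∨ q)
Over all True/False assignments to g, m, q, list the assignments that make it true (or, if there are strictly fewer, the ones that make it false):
is true only for:
  g=False, m=True, q=False;
  g=True, m=False, q=False;
  g=True, m=True, q=False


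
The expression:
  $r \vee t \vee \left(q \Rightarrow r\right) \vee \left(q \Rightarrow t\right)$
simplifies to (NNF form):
$r \vee t \vee \neg q$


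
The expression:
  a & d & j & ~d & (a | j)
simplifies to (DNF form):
False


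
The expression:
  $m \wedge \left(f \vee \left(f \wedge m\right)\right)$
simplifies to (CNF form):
$f \wedge m$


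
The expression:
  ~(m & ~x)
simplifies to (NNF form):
x | ~m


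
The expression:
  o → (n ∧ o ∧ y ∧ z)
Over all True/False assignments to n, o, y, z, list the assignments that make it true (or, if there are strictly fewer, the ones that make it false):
is false only for:
  n=False, o=True, y=False, z=False;
  n=False, o=True, y=False, z=True;
  n=False, o=True, y=True, z=False;
  n=False, o=True, y=True, z=True;
  n=True, o=True, y=False, z=False;
  n=True, o=True, y=False, z=True;
  n=True, o=True, y=True, z=False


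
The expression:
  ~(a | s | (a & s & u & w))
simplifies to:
~a & ~s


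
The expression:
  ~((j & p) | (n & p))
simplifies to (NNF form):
~p | (~j & ~n)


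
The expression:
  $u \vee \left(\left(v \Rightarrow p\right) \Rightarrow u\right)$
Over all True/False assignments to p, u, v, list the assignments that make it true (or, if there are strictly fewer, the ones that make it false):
is false only for:
  p=False, u=False, v=False;
  p=True, u=False, v=False;
  p=True, u=False, v=True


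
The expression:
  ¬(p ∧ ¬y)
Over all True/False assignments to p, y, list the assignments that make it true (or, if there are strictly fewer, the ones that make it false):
is false only for:
  p=True, y=False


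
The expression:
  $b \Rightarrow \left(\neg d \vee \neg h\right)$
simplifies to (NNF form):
$\neg b \vee \neg d \vee \neg h$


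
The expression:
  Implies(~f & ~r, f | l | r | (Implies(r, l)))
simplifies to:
True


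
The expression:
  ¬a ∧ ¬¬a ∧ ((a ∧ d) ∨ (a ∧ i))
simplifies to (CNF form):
False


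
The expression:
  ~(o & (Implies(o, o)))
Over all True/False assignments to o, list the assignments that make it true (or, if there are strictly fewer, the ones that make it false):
is true only for:
  o=False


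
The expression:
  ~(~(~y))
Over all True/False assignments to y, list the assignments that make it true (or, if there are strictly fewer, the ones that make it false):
is true only for:
  y=False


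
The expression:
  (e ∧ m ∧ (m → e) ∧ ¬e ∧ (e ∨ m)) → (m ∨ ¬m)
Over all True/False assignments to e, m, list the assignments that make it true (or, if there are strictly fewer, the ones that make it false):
is always true.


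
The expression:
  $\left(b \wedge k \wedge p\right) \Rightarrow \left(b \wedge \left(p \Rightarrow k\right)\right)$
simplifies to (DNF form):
$\text{True}$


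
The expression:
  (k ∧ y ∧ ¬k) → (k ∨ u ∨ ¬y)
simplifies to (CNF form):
True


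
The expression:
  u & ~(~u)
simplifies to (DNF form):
u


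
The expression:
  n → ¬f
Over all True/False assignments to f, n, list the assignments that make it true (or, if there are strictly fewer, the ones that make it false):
is false only for:
  f=True, n=True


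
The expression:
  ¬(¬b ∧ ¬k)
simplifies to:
b ∨ k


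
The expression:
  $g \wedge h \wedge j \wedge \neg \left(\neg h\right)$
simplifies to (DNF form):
$g \wedge h \wedge j$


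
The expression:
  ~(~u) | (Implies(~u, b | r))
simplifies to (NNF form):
b | r | u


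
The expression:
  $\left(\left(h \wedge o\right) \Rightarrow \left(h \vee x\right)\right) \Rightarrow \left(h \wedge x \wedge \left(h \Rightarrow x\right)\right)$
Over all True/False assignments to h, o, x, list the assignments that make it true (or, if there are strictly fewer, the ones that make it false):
is true only for:
  h=True, o=False, x=True;
  h=True, o=True, x=True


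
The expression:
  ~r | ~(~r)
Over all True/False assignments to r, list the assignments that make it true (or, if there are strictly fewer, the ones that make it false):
is always true.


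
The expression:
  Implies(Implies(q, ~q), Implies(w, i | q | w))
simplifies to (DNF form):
True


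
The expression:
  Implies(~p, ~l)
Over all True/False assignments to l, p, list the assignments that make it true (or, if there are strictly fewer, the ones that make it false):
is false only for:
  l=True, p=False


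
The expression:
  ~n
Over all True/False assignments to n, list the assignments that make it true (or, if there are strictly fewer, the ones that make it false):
is true only for:
  n=False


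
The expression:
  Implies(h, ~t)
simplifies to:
~h | ~t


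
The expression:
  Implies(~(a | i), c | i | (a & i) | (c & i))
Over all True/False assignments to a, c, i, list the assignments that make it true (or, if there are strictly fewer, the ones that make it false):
is false only for:
  a=False, c=False, i=False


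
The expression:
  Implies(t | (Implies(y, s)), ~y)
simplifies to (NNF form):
~y | (~s & ~t)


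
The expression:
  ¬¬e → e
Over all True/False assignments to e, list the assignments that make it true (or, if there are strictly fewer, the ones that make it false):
is always true.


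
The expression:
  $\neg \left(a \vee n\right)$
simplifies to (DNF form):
$\neg a \wedge \neg n$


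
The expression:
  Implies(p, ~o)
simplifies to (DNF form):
~o | ~p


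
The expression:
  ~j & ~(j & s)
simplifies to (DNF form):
~j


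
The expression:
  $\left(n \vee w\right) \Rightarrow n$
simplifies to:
$n \vee \neg w$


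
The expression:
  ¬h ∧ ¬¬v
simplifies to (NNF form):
v ∧ ¬h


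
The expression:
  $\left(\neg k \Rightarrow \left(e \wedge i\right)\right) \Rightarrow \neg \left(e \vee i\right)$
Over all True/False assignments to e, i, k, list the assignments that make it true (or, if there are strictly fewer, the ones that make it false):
is true only for:
  e=False, i=False, k=False;
  e=False, i=False, k=True;
  e=False, i=True, k=False;
  e=True, i=False, k=False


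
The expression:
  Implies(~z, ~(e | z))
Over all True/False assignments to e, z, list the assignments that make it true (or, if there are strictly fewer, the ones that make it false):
is false only for:
  e=True, z=False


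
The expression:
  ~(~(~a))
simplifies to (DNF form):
~a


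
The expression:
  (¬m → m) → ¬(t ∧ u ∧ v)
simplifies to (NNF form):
¬m ∨ ¬t ∨ ¬u ∨ ¬v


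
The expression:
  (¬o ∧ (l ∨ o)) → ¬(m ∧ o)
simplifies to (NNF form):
True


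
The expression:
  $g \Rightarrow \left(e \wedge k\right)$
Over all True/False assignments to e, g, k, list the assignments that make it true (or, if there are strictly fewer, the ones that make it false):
is false only for:
  e=False, g=True, k=False;
  e=False, g=True, k=True;
  e=True, g=True, k=False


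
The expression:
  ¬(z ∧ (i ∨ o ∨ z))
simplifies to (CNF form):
¬z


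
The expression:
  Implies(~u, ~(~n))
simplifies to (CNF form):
n | u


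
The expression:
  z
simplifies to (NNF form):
z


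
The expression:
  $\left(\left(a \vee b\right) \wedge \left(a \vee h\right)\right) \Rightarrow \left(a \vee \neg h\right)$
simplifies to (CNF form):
$a \vee \neg b \vee \neg h$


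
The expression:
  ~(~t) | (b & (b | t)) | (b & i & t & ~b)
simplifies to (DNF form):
b | t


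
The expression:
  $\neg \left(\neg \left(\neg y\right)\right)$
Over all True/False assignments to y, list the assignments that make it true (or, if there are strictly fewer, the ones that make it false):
is true only for:
  y=False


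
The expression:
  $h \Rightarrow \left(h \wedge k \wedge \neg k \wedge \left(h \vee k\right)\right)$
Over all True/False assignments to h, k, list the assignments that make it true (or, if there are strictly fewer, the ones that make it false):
is true only for:
  h=False, k=False;
  h=False, k=True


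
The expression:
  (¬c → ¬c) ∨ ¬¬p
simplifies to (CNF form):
True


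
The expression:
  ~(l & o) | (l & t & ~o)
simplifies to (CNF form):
~l | ~o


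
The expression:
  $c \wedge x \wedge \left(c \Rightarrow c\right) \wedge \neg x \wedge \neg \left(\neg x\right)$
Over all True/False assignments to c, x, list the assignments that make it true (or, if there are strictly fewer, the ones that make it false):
is never true.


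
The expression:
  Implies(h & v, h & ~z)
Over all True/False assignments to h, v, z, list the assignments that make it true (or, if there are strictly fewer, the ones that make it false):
is false only for:
  h=True, v=True, z=True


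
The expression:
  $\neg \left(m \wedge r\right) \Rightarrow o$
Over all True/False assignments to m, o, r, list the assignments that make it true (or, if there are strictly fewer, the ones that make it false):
is false only for:
  m=False, o=False, r=False;
  m=False, o=False, r=True;
  m=True, o=False, r=False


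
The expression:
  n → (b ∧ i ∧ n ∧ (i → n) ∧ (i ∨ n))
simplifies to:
(b ∧ i) ∨ ¬n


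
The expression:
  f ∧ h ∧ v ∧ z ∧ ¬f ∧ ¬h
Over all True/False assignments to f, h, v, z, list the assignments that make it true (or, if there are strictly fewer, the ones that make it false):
is never true.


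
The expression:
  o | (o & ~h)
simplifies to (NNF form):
o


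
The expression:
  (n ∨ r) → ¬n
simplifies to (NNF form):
¬n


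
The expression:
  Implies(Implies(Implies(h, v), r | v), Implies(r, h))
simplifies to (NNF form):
h | ~r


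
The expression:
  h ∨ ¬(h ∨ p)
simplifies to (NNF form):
h ∨ ¬p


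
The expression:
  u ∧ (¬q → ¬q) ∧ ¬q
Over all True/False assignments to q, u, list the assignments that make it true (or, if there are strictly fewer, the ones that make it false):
is true only for:
  q=False, u=True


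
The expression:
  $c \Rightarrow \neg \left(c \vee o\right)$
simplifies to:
$\neg c$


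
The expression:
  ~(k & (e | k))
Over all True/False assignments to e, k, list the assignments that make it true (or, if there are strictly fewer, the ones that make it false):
is true only for:
  e=False, k=False;
  e=True, k=False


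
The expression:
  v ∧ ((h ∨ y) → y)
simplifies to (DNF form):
(v ∧ y) ∨ (v ∧ ¬h)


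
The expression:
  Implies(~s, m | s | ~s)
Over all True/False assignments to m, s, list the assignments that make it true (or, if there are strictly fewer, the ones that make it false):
is always true.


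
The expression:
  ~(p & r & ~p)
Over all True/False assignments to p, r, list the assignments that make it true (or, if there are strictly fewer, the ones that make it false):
is always true.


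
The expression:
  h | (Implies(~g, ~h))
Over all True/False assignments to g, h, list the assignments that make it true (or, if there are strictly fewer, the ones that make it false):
is always true.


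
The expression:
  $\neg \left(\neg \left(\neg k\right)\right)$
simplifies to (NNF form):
$\neg k$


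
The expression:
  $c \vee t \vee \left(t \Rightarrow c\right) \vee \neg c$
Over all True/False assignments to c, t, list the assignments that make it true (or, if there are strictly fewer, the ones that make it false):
is always true.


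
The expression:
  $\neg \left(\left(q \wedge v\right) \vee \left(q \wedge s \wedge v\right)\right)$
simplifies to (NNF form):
$\neg q \vee \neg v$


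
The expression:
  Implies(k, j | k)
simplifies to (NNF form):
True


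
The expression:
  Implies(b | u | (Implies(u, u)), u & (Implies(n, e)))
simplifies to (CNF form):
u & (e | ~n)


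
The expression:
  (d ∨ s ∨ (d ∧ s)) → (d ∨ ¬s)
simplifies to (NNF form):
d ∨ ¬s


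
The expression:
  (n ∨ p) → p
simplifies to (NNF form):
p ∨ ¬n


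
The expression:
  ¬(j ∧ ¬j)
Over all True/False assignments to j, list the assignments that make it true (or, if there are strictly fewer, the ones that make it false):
is always true.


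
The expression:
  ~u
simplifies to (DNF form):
~u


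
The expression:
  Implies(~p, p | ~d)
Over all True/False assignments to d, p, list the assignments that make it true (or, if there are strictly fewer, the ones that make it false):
is false only for:
  d=True, p=False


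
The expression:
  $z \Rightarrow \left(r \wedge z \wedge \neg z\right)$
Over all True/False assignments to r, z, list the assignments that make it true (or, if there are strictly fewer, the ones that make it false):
is true only for:
  r=False, z=False;
  r=True, z=False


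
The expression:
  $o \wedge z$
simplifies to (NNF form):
$o \wedge z$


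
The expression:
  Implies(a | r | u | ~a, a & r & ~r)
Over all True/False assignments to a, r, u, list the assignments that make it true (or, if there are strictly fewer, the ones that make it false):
is never true.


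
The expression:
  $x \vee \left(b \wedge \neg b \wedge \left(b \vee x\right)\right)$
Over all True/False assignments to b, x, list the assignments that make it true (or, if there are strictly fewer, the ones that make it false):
is true only for:
  b=False, x=True;
  b=True, x=True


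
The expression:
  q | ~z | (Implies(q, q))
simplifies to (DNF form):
True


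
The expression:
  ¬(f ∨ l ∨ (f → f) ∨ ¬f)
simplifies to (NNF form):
False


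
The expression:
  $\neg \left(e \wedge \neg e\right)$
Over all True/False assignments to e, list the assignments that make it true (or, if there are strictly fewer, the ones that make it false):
is always true.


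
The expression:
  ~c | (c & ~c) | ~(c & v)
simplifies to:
~c | ~v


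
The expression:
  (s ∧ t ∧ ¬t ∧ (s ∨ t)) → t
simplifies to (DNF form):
True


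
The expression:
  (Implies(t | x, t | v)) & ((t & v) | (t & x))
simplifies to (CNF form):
t & (v | x)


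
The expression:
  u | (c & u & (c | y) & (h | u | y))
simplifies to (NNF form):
u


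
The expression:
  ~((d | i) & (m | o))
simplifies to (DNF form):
(~d & ~i) | (~m & ~o)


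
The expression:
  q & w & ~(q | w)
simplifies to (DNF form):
False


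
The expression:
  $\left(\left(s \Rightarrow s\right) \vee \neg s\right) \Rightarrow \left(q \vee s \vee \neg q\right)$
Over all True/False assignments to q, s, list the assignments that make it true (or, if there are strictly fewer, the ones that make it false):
is always true.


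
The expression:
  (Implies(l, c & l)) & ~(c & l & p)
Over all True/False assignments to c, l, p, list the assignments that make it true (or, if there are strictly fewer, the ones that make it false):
is false only for:
  c=False, l=True, p=False;
  c=False, l=True, p=True;
  c=True, l=True, p=True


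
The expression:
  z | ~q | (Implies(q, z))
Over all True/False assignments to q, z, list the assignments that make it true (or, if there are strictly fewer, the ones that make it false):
is false only for:
  q=True, z=False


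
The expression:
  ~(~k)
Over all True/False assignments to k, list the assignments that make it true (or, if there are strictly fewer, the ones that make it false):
is true only for:
  k=True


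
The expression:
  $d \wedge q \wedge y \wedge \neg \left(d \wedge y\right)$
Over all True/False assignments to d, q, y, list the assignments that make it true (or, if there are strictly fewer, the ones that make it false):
is never true.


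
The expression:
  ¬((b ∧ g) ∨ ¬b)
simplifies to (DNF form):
b ∧ ¬g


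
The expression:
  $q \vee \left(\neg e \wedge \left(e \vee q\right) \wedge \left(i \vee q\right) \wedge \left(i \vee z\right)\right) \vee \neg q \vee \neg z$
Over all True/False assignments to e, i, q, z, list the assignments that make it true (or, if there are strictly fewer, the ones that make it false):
is always true.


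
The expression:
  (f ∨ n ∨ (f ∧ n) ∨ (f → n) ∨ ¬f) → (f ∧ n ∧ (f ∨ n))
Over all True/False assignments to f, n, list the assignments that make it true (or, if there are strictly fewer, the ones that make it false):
is true only for:
  f=True, n=True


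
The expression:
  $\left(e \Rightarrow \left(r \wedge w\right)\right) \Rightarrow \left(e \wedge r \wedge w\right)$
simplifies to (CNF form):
$e$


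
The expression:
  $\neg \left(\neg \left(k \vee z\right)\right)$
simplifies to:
$k \vee z$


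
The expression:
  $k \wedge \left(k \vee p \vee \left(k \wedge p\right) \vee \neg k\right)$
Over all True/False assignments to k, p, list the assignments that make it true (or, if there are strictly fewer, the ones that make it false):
is true only for:
  k=True, p=False;
  k=True, p=True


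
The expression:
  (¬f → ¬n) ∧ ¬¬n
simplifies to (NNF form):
f ∧ n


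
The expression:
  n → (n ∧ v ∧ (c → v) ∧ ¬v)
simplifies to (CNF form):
¬n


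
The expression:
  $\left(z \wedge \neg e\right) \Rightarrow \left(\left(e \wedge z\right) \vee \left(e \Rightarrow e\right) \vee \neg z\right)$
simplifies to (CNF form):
$\text{True}$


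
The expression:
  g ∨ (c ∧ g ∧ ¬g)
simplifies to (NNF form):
g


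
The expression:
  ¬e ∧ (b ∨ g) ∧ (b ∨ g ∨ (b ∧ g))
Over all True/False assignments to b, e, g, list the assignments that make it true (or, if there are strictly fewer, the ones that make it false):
is true only for:
  b=False, e=False, g=True;
  b=True, e=False, g=False;
  b=True, e=False, g=True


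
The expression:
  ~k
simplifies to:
~k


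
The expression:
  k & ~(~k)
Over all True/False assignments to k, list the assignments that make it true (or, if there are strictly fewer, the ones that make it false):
is true only for:
  k=True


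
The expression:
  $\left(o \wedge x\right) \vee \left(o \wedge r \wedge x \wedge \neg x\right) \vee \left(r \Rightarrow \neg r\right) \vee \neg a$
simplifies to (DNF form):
$\left(o \wedge x\right) \vee \neg a \vee \neg r$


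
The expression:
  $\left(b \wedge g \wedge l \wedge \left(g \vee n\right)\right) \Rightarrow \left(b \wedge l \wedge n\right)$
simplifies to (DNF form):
$n \vee \neg b \vee \neg g \vee \neg l$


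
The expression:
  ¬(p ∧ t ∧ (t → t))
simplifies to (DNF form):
¬p ∨ ¬t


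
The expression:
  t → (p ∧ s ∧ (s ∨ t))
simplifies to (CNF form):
(p ∨ ¬t) ∧ (s ∨ ¬t)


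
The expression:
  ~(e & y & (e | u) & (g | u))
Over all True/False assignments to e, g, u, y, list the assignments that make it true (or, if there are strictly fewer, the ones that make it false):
is false only for:
  e=True, g=False, u=True, y=True;
  e=True, g=True, u=False, y=True;
  e=True, g=True, u=True, y=True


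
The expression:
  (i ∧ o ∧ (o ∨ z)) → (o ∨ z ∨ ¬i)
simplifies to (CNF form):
True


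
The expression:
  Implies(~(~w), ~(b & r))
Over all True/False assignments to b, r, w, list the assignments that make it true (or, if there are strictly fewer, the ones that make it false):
is false only for:
  b=True, r=True, w=True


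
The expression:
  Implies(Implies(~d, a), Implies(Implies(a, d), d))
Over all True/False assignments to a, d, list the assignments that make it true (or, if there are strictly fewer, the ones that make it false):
is always true.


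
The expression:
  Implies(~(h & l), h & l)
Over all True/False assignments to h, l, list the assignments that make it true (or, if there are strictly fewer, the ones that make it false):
is true only for:
  h=True, l=True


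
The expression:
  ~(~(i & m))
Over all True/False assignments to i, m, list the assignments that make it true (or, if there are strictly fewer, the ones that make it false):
is true only for:
  i=True, m=True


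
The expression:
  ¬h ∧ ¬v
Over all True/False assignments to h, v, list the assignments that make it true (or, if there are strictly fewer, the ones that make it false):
is true only for:
  h=False, v=False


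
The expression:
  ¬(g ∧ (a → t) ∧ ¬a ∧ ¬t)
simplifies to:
a ∨ t ∨ ¬g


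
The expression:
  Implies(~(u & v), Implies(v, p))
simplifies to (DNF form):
p | u | ~v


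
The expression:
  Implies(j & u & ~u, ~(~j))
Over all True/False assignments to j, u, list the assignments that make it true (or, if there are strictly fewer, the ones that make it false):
is always true.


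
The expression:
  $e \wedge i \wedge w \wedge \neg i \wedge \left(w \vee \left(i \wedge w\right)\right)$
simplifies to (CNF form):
$\text{False}$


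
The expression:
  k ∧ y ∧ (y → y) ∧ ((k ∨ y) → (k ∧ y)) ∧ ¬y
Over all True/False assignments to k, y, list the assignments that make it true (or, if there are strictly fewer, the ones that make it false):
is never true.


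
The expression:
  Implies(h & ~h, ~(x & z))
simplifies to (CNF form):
True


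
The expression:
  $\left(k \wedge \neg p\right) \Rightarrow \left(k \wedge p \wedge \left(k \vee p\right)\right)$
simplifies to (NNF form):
$p \vee \neg k$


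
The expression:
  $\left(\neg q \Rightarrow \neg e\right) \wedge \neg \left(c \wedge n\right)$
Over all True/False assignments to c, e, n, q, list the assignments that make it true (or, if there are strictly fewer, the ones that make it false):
is false only for:
  c=False, e=True, n=False, q=False;
  c=False, e=True, n=True, q=False;
  c=True, e=False, n=True, q=False;
  c=True, e=False, n=True, q=True;
  c=True, e=True, n=False, q=False;
  c=True, e=True, n=True, q=False;
  c=True, e=True, n=True, q=True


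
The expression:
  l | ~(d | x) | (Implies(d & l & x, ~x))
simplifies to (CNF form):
True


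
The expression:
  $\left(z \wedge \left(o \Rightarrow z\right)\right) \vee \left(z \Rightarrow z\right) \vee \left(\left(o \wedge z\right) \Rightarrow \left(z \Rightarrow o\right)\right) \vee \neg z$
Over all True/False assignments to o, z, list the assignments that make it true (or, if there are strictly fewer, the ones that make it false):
is always true.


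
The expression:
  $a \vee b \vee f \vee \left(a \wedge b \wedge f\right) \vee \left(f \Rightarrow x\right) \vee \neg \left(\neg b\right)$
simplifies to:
$\text{True}$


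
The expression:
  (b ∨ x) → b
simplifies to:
b ∨ ¬x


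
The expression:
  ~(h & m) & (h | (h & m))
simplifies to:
h & ~m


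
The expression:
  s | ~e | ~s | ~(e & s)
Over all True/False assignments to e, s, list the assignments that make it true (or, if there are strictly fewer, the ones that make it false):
is always true.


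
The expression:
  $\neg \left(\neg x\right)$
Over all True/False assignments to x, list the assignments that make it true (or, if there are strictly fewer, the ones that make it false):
is true only for:
  x=True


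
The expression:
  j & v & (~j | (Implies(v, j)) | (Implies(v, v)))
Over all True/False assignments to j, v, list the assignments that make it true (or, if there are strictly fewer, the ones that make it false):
is true only for:
  j=True, v=True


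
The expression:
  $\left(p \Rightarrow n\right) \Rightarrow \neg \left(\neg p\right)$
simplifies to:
$p$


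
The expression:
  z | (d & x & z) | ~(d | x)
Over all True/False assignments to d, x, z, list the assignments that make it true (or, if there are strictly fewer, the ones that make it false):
is false only for:
  d=False, x=True, z=False;
  d=True, x=False, z=False;
  d=True, x=True, z=False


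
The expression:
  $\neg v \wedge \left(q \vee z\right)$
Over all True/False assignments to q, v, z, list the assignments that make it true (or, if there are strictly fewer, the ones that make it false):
is true only for:
  q=False, v=False, z=True;
  q=True, v=False, z=False;
  q=True, v=False, z=True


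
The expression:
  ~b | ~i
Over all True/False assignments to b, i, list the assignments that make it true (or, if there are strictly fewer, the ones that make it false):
is false only for:
  b=True, i=True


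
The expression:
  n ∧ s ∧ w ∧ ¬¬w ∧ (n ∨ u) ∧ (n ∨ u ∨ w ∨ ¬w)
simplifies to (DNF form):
n ∧ s ∧ w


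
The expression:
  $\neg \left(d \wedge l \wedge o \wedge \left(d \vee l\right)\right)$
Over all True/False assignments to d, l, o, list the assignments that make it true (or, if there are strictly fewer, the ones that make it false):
is false only for:
  d=True, l=True, o=True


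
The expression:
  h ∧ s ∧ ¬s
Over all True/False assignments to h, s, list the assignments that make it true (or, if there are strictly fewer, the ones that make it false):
is never true.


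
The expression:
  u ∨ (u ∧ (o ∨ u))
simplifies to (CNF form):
u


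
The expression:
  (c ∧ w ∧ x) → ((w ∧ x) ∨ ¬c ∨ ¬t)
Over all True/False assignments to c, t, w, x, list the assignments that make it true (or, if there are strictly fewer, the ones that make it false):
is always true.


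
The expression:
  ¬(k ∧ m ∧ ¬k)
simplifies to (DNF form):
True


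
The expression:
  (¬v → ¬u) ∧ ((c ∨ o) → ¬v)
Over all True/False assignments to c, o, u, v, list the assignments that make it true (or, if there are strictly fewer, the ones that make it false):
is true only for:
  c=False, o=False, u=False, v=False;
  c=False, o=False, u=False, v=True;
  c=False, o=False, u=True, v=True;
  c=False, o=True, u=False, v=False;
  c=True, o=False, u=False, v=False;
  c=True, o=True, u=False, v=False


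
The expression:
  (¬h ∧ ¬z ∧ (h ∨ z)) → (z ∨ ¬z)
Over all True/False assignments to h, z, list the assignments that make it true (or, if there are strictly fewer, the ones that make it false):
is always true.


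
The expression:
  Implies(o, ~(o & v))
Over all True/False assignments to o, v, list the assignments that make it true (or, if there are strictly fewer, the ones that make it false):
is false only for:
  o=True, v=True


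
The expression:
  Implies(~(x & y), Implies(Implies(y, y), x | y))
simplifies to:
x | y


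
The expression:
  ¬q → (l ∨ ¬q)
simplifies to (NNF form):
True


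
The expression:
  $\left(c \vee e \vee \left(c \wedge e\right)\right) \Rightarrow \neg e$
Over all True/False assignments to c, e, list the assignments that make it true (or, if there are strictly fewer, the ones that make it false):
is true only for:
  c=False, e=False;
  c=True, e=False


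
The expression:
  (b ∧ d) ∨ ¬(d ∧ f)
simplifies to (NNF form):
b ∨ ¬d ∨ ¬f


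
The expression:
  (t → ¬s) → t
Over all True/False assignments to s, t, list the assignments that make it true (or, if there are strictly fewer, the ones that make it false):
is true only for:
  s=False, t=True;
  s=True, t=True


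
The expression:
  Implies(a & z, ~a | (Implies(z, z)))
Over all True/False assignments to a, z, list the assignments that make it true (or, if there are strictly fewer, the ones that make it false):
is always true.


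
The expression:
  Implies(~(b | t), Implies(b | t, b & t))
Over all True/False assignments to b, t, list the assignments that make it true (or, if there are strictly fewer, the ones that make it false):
is always true.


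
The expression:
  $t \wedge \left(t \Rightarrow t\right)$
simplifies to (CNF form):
$t$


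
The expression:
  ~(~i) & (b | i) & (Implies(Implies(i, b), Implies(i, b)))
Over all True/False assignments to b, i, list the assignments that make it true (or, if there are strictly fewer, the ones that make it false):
is true only for:
  b=False, i=True;
  b=True, i=True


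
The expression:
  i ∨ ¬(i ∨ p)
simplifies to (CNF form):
i ∨ ¬p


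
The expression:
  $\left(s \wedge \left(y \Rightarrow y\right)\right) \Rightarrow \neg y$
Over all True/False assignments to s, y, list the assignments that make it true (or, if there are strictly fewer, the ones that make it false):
is false only for:
  s=True, y=True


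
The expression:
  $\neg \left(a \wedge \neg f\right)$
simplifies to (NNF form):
$f \vee \neg a$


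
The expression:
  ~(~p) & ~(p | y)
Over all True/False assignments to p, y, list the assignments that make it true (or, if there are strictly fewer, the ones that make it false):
is never true.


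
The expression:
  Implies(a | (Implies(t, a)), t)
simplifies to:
t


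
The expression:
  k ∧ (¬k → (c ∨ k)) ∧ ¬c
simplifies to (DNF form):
k ∧ ¬c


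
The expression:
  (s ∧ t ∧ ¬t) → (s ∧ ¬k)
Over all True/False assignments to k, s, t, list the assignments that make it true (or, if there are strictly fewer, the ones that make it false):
is always true.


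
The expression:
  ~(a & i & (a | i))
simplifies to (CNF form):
~a | ~i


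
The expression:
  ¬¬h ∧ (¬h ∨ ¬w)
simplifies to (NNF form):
h ∧ ¬w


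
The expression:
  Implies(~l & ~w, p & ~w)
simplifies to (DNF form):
l | p | w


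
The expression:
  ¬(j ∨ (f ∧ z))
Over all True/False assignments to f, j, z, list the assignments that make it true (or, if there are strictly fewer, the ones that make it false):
is true only for:
  f=False, j=False, z=False;
  f=False, j=False, z=True;
  f=True, j=False, z=False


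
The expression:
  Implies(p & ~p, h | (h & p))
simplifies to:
True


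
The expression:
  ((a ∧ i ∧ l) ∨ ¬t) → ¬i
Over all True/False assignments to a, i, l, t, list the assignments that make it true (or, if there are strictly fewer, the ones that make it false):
is false only for:
  a=False, i=True, l=False, t=False;
  a=False, i=True, l=True, t=False;
  a=True, i=True, l=False, t=False;
  a=True, i=True, l=True, t=False;
  a=True, i=True, l=True, t=True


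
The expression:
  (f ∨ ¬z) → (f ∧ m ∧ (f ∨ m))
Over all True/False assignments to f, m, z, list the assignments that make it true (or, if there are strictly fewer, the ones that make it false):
is true only for:
  f=False, m=False, z=True;
  f=False, m=True, z=True;
  f=True, m=True, z=False;
  f=True, m=True, z=True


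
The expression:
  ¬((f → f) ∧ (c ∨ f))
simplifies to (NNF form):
¬c ∧ ¬f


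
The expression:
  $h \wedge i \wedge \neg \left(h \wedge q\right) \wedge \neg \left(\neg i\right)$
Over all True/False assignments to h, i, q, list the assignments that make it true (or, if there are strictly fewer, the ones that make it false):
is true only for:
  h=True, i=True, q=False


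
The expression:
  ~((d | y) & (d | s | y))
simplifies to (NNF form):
~d & ~y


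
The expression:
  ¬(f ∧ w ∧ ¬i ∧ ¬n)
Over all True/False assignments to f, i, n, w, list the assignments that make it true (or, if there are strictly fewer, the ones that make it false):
is false only for:
  f=True, i=False, n=False, w=True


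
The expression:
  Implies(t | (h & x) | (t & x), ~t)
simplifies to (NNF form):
~t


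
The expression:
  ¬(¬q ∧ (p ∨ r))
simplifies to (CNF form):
(q ∨ ¬p) ∧ (q ∨ ¬r)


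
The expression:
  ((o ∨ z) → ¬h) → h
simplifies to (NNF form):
h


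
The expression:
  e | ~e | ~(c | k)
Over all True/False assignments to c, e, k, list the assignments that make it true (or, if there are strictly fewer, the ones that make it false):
is always true.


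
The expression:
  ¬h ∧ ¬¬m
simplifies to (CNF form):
m ∧ ¬h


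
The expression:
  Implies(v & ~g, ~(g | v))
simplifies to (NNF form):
g | ~v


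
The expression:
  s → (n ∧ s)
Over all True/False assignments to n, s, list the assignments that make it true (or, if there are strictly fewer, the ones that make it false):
is false only for:
  n=False, s=True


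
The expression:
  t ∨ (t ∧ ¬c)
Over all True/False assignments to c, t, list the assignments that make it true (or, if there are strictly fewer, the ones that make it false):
is true only for:
  c=False, t=True;
  c=True, t=True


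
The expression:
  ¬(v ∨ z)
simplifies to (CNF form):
¬v ∧ ¬z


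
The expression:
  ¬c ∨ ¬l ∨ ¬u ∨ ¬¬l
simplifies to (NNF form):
True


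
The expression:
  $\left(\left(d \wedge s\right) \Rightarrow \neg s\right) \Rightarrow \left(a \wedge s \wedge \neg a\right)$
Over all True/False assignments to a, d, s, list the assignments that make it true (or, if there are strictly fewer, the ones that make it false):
is true only for:
  a=False, d=True, s=True;
  a=True, d=True, s=True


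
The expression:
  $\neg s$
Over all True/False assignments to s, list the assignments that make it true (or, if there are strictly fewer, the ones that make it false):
is true only for:
  s=False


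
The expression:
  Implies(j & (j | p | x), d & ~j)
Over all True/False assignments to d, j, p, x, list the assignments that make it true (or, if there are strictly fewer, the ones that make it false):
is true only for:
  d=False, j=False, p=False, x=False;
  d=False, j=False, p=False, x=True;
  d=False, j=False, p=True, x=False;
  d=False, j=False, p=True, x=True;
  d=True, j=False, p=False, x=False;
  d=True, j=False, p=False, x=True;
  d=True, j=False, p=True, x=False;
  d=True, j=False, p=True, x=True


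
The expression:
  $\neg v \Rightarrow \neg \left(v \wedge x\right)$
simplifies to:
$\text{True}$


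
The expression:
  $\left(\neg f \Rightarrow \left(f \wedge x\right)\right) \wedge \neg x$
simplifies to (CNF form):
$f \wedge \neg x$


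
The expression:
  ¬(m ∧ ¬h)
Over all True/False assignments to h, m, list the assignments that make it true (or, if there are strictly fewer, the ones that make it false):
is false only for:
  h=False, m=True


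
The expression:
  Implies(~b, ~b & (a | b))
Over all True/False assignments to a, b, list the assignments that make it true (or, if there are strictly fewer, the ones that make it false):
is false only for:
  a=False, b=False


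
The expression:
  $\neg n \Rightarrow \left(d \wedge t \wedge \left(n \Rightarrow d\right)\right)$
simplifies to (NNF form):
$n \vee \left(d \wedge t\right)$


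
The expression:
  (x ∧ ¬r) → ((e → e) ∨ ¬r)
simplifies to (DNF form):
True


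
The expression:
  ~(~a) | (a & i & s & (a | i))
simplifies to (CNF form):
a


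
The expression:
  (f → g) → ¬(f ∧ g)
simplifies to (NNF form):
¬f ∨ ¬g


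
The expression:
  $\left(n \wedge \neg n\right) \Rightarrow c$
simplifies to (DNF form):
$\text{True}$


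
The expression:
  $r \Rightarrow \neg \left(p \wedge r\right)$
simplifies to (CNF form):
$\neg p \vee \neg r$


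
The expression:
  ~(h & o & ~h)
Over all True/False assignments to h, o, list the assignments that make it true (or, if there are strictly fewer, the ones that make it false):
is always true.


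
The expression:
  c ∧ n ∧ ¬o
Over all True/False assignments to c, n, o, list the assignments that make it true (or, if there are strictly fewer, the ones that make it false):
is true only for:
  c=True, n=True, o=False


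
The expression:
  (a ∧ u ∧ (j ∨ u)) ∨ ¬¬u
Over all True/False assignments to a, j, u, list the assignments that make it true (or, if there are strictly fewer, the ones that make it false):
is true only for:
  a=False, j=False, u=True;
  a=False, j=True, u=True;
  a=True, j=False, u=True;
  a=True, j=True, u=True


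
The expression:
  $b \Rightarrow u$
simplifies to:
$u \vee \neg b$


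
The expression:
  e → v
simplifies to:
v ∨ ¬e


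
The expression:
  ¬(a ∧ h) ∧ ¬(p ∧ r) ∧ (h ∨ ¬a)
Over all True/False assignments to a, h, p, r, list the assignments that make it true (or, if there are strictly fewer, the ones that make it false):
is true only for:
  a=False, h=False, p=False, r=False;
  a=False, h=False, p=False, r=True;
  a=False, h=False, p=True, r=False;
  a=False, h=True, p=False, r=False;
  a=False, h=True, p=False, r=True;
  a=False, h=True, p=True, r=False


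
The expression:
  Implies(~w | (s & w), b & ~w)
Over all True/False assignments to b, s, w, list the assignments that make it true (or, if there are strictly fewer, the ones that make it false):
is true only for:
  b=False, s=False, w=True;
  b=True, s=False, w=False;
  b=True, s=False, w=True;
  b=True, s=True, w=False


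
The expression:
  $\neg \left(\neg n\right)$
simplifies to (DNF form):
$n$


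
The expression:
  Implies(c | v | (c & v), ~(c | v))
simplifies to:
~c & ~v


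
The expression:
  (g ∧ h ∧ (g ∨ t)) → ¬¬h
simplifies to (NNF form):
True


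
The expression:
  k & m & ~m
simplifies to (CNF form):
False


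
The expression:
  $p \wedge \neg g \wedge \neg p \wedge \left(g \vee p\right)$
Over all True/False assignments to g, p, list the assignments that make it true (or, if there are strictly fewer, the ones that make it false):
is never true.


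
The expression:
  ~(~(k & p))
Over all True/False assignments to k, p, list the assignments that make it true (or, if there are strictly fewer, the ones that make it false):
is true only for:
  k=True, p=True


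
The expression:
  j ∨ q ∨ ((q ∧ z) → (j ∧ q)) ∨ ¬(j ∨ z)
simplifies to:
True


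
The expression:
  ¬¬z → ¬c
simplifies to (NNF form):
¬c ∨ ¬z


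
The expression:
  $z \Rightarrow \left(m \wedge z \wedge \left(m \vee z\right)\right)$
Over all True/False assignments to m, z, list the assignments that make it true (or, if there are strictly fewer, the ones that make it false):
is false only for:
  m=False, z=True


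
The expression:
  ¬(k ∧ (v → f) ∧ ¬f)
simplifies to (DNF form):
f ∨ v ∨ ¬k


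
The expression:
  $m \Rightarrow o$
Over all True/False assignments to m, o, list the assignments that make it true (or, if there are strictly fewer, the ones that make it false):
is false only for:
  m=True, o=False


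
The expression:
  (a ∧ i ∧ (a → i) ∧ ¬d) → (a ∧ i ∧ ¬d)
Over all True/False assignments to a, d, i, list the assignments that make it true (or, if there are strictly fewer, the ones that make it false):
is always true.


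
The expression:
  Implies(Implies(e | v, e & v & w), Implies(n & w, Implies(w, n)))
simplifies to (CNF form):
True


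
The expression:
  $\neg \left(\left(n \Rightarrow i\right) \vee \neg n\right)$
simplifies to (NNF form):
$n \wedge \neg i$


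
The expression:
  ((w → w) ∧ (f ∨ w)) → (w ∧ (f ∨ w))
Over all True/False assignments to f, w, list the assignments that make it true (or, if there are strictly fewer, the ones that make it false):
is false only for:
  f=True, w=False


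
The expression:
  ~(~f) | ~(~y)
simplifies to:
f | y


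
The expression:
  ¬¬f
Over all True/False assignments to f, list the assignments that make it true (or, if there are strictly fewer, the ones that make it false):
is true only for:
  f=True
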